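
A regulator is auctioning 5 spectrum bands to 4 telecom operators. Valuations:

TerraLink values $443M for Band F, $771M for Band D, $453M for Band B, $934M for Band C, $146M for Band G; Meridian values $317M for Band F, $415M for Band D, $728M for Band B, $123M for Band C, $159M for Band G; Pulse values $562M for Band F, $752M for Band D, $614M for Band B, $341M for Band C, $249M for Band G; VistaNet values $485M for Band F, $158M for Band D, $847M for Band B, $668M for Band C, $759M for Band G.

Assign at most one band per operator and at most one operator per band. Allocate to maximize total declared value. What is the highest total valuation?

Maximum total: $3173M

This is a one-to-one assignment (maximum-weight bipartite matching).
Optimal: TerraLink→Band C ($934M), Meridian→Band B ($728M), Pulse→Band D ($752M), VistaNet→Band G ($759M) — total 934+728+752+759 = $3173M.
Max-entry greedy (repeatedly take the single best remaining cell) gives $2850M, worse by 323.
Every other assignment is strictly worse.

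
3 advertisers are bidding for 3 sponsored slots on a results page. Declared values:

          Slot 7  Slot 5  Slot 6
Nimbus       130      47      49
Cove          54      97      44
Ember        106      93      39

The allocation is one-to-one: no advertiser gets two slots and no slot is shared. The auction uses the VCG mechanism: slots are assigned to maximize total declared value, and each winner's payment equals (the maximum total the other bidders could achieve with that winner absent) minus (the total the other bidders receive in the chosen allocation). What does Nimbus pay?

Nimbus pays $66.

Efficient allocation: Nimbus→Slot 7 ($130), Cove→Slot 6 ($44), Ember→Slot 5 ($93); total welfare W = $267.
Nimbus receives Slot 7 at value $130, so the others get W − 130 = $137.
Without Nimbus: best allocation of the remaining 2 bidders over all 3 slots is Cove→Slot 5 ($97), Ember→Slot 7 ($106), total $203.
VCG payment = (others' best without Nimbus) − (others' welfare with Nimbus) = 203 − 137 = $66.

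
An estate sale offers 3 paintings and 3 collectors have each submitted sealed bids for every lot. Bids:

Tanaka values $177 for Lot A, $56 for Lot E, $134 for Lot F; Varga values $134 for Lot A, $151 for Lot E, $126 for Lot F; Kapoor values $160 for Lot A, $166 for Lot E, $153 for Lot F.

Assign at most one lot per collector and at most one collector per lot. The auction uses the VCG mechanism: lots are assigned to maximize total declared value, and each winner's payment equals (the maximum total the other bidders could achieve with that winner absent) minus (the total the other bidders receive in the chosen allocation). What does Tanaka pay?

Efficient allocation: Tanaka→Lot A ($177), Varga→Lot E ($151), Kapoor→Lot F ($153); total welfare W = $481.
Tanaka receives Lot A at value $177, so the others get W − 177 = $304.
Without Tanaka: best allocation of the remaining 2 bidders over all 3 lots is Varga→Lot E ($151), Kapoor→Lot A ($160), total $311.
VCG payment = (others' best without Tanaka) − (others' welfare with Tanaka) = 311 − 304 = $7.

Tanaka pays $7.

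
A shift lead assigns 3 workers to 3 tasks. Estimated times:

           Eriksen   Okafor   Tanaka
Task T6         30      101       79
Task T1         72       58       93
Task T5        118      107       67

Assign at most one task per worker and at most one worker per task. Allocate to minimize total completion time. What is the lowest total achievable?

This is the linear assignment problem.
Optimal: Eriksen→Task T6 (30 min), Okafor→Task T1 (58 min), Tanaka→Task T5 (67 min) — total 30+58+67 = 155 min.
Swapping Eriksen↔Tanaka (Eriksen→Task T5 118 min, Tanaka→Task T6 79 min) adds 100.
Checked against all permutations: 155 min is optimal.

Min total: 155 min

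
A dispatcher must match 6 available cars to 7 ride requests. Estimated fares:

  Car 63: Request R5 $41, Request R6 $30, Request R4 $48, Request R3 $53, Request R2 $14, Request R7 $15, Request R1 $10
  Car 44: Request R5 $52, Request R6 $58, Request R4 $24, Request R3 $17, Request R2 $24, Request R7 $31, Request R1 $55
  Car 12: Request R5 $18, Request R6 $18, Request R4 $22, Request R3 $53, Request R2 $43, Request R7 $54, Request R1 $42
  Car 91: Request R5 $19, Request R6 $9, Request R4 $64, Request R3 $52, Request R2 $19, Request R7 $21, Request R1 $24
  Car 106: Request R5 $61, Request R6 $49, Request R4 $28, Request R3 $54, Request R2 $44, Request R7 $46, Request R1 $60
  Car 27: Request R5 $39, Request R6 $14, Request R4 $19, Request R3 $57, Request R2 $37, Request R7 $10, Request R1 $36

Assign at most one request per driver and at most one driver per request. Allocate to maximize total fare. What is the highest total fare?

Maximum total: $334

This is the linear assignment problem.
Optimal: Car 63→Request R5 ($41), Car 44→Request R6 ($58), Car 12→Request R7 ($54), Car 91→Request R4 ($64), Car 106→Request R1 ($60), Car 27→Request R3 ($57) — total 41+58+54+64+60+57 = $334.
Max-entry greedy (repeatedly take the single best remaining cell) gives $308, worse by 26.
Every other assignment is strictly worse.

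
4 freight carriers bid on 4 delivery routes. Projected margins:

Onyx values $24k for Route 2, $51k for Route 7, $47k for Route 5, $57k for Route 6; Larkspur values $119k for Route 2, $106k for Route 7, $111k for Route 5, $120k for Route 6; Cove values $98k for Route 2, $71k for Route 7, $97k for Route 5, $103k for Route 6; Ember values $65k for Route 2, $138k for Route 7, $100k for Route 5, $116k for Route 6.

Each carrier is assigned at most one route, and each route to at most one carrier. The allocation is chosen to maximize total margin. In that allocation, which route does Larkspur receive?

Treat this as an assignment problem: match each carrier to one route.
Optimal: Onyx→Route 6 ($57k), Larkspur→Route 2 ($119k), Cove→Route 5 ($97k), Ember→Route 7 ($138k) — total 57+119+97+138 = $411k.
Max-entry greedy (repeatedly take the single best remaining cell) gives $403k, worse by 8.
Checked against all permutations: $411k is optimal.
Larkspur's own top route is Route 6 ($120k), but forcing Larkspur→Route 6 and reassigning the rest optimally gives only $403k — worse by 8.

Larkspur receives Route 2.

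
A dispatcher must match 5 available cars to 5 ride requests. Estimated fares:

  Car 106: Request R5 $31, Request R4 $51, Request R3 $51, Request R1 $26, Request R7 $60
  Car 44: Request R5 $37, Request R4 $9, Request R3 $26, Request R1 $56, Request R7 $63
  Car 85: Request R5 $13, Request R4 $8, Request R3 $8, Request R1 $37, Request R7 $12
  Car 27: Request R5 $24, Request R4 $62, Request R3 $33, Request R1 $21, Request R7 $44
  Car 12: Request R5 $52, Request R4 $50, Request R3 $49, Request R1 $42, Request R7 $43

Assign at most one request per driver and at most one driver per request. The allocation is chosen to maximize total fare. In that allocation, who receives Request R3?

Car 106 receives Request R3.

This is a one-to-one assignment (maximum-weight bipartite matching).
Optimal: Car 106→Request R3 ($51), Car 44→Request R7 ($63), Car 85→Request R1 ($37), Car 27→Request R4 ($62), Car 12→Request R5 ($52) — total 51+63+37+62+52 = $265.
Row-greedy (each driver in turn takes its best remaining request) gives $240, worse by 25.
Checked against all permutations: $265 is optimal.
Car 106's own top request is Request R7 ($60), but forcing Car 106→Request R7 and reassigning the rest optimally gives only $245 — worse by 20.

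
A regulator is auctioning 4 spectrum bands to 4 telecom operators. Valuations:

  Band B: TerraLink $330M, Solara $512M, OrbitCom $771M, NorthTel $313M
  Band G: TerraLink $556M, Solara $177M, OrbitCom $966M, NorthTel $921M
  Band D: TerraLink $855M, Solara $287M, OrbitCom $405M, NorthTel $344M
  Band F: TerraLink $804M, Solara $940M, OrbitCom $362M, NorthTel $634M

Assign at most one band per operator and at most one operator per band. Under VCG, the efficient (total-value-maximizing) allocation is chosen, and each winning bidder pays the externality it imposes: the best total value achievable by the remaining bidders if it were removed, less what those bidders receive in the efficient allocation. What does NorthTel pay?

NorthTel pays $195M.

Efficient allocation: TerraLink→Band D ($855M), Solara→Band F ($940M), OrbitCom→Band B ($771M), NorthTel→Band G ($921M); total welfare W = $3487M.
NorthTel receives Band G at value $921M, so the others get W − 921 = $2566M.
Without NorthTel: best allocation of the remaining 3 bidders over all 4 bands is TerraLink→Band D ($855M), Solara→Band F ($940M), OrbitCom→Band G ($966M), total $2761M.
VCG payment = (others' best without NorthTel) − (others' welfare with NorthTel) = 2761 − 2566 = $195M.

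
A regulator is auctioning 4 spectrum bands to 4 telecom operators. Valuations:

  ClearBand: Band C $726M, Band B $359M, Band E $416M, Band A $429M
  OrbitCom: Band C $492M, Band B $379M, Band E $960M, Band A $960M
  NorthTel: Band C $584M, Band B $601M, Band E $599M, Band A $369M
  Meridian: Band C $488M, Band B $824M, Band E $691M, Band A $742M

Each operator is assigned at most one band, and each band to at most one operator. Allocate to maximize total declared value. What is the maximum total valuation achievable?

Max total: $3109M

This is the linear assignment problem.
Optimal: ClearBand→Band C ($726M), OrbitCom→Band A ($960M), NorthTel→Band E ($599M), Meridian→Band B ($824M) — total 726+960+599+824 = $3109M.
Max-entry greedy (repeatedly take the single best remaining cell) gives $2879M, worse by 230.
Checked against all permutations: $3109M is optimal.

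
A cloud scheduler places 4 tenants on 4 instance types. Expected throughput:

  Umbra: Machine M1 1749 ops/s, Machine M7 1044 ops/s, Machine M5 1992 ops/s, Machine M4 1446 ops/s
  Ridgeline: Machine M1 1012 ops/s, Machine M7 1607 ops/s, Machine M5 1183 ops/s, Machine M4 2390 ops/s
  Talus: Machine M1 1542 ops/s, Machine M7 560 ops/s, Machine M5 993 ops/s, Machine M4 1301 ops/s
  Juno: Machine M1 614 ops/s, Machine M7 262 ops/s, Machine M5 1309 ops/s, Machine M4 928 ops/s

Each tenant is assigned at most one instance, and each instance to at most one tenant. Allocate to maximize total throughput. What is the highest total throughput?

Maximum total: 6285 ops/s

Optimal: Umbra→Machine M7 (1044 ops/s), Ridgeline→Machine M4 (2390 ops/s), Talus→Machine M1 (1542 ops/s), Juno→Machine M5 (1309 ops/s) — total 1044+2390+1542+1309 = 6285 ops/s.
Next-best assignment: Umbra→Machine M5, Ridgeline→Machine M4, Talus→Machine M1, Juno→Machine M7 = 6186 ops/s.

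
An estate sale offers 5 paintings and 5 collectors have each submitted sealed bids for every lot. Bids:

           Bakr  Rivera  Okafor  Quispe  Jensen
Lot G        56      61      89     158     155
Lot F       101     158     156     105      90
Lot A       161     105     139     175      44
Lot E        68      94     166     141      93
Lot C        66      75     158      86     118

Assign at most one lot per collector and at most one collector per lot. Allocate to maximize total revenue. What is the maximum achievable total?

Optimal: Bakr→Lot A ($161), Rivera→Lot F ($158), Okafor→Lot C ($158), Quispe→Lot E ($141), Jensen→Lot G ($155) — total 161+158+158+141+155 = $773.
Checked against all permutations: $773 is optimal.

Maximum total: $773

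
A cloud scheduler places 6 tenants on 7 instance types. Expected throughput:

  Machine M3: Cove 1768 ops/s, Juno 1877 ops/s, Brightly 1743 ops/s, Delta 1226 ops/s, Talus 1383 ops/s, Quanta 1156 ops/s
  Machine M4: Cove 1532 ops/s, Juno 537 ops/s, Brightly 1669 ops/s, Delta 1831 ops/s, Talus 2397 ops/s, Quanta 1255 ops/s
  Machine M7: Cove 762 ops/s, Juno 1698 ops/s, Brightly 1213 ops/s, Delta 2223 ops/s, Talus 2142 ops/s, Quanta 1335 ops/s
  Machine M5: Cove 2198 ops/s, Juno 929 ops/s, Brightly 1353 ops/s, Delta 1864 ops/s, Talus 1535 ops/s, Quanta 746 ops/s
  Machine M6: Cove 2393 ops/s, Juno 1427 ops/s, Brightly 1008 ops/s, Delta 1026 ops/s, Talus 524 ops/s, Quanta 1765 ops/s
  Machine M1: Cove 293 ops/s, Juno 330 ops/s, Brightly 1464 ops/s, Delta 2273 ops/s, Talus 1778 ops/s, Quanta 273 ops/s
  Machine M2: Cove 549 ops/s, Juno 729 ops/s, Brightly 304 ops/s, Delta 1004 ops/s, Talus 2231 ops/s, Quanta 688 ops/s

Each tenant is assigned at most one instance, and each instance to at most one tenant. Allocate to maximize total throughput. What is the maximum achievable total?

Maximum total: 12074 ops/s

Optimal: Cove→Machine M5 (2198 ops/s), Juno→Machine M7 (1698 ops/s), Brightly→Machine M3 (1743 ops/s), Delta→Machine M1 (2273 ops/s), Talus→Machine M4 (2397 ops/s), Quanta→Machine M6 (1765 ops/s) — total 2198+1698+1743+2273+2397+1765 = 12074 ops/s.
Next-best assignment: Cove→Machine M5, Juno→Machine M3, Brightly→Machine M4, Delta→Machine M1, Talus→Machine M2, Quanta→Machine M6 = 12013 ops/s.
No other one-to-one assignment exceeds 12074 ops/s.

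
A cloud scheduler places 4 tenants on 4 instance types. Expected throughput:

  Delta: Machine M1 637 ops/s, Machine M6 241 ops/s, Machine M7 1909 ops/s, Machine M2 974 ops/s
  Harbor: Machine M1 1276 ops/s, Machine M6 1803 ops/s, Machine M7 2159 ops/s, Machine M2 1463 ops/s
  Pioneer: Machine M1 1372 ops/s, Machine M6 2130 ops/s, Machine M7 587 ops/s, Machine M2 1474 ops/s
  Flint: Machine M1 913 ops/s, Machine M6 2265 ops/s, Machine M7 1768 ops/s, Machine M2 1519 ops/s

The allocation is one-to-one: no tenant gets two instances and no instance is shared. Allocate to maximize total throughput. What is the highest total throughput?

Optimal: Delta→Machine M7 (1909 ops/s), Harbor→Machine M2 (1463 ops/s), Pioneer→Machine M1 (1372 ops/s), Flint→Machine M6 (2265 ops/s) — total 1909+1463+1372+2265 = 7009 ops/s.
Row-greedy (each tenant in turn takes its best remaining instance) gives 6099 ops/s, worse by 910.

Max total: 7009 ops/s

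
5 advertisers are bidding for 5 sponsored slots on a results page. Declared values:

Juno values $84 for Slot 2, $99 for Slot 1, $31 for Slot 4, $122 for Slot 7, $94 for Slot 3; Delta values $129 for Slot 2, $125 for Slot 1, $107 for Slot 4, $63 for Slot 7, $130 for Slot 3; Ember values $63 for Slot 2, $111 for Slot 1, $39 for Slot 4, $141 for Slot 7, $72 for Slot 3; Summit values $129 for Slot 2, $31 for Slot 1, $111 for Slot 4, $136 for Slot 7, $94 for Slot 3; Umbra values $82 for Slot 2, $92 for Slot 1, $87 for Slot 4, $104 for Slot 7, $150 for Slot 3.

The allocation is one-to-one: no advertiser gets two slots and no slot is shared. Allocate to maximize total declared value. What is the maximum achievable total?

Max total: $630

Optimal: Juno→Slot 1 ($99), Delta→Slot 2 ($129), Ember→Slot 7 ($141), Summit→Slot 4 ($111), Umbra→Slot 3 ($150) — total 99+129+141+111+150 = $630.
Column-greedy (each slot in turn goes to its best remaining advertiser) gives $623, worse by 7.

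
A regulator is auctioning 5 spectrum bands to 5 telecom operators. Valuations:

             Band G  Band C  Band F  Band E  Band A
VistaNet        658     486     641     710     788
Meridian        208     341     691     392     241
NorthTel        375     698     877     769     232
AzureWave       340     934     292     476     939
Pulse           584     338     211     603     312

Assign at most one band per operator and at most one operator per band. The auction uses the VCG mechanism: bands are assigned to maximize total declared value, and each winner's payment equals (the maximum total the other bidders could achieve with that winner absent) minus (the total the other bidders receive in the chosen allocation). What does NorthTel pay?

NorthTel pays $19M.

Efficient allocation: VistaNet→Band A ($788M), Meridian→Band F ($691M), NorthTel→Band E ($769M), AzureWave→Band C ($934M), Pulse→Band G ($584M); total welfare W = $3766M.
NorthTel receives Band E at value $769M, so the others get W − 769 = $2997M.
Without NorthTel: best allocation of the remaining 4 bidders over all 5 bands is VistaNet→Band A ($788M), Meridian→Band F ($691M), AzureWave→Band C ($934M), Pulse→Band E ($603M), total $3016M.
VCG payment = (others' best without NorthTel) − (others' welfare with NorthTel) = 3016 − 2997 = $19M.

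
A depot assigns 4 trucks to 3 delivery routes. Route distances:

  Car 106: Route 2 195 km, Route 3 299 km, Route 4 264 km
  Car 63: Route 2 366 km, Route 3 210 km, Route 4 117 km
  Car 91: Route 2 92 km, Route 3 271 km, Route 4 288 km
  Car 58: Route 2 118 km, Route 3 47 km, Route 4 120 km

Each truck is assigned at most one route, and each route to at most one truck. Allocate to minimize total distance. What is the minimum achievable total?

Optimal: Car 91→Route 2 (92 km), Car 58→Route 3 (47 km), Car 63→Route 4 (117 km) — total 92+47+117 = 256 km.
Row-greedy (each truck in turn takes its cheapest remaining route) gives 583 km, worse by 327.
Swapping Car 63↔Car 58 (Car 63→Route 3 210 km, Car 58→Route 4 120 km) adds 166.

Minimum total: 256 km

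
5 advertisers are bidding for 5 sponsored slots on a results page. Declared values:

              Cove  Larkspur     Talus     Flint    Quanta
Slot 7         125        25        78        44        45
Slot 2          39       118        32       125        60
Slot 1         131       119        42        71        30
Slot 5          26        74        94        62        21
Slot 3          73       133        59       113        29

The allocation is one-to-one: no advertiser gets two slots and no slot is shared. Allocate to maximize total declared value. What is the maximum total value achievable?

Optimal: Cove→Slot 1 ($131), Larkspur→Slot 3 ($133), Talus→Slot 5 ($94), Flint→Slot 2 ($125), Quanta→Slot 7 ($45) — total 131+133+94+125+45 = $528.
Swapping Talus↔Flint (Talus→Slot 2 $32, Flint→Slot 5 $62) loses 125.

Max total: $528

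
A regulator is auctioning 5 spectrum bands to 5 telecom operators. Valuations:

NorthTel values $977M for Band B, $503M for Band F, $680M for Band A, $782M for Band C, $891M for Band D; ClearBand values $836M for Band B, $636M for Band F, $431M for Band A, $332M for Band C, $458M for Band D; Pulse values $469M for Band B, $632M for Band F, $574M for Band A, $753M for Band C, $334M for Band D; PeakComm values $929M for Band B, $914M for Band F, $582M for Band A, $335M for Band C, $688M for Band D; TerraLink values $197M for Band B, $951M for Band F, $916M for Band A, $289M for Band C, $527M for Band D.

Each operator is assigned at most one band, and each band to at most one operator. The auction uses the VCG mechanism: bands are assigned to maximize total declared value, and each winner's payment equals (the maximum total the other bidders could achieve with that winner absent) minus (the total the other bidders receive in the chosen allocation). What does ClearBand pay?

Efficient allocation: NorthTel→Band D ($891M), ClearBand→Band B ($836M), Pulse→Band C ($753M), PeakComm→Band F ($914M), TerraLink→Band A ($916M); total welfare W = $4310M.
ClearBand receives Band B at value $836M, so the others get W − 836 = $3474M.
Without ClearBand: best allocation of the remaining 4 bidders over all 5 bands is NorthTel→Band B ($977M), Pulse→Band C ($753M), PeakComm→Band F ($914M), TerraLink→Band A ($916M), total $3560M.
VCG payment = (others' best without ClearBand) − (others' welfare with ClearBand) = 3560 − 3474 = $86M.

ClearBand pays $86M.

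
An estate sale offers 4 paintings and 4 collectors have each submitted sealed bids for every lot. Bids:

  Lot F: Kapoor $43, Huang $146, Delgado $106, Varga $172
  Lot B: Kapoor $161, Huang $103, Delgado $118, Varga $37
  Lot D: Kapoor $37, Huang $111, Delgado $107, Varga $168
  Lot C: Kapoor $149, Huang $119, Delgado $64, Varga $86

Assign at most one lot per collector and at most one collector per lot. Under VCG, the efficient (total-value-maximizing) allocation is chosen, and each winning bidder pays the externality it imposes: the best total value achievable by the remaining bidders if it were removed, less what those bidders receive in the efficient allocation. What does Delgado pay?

Delgado pays $12.

Efficient allocation: Kapoor→Lot C ($149), Huang→Lot F ($146), Delgado→Lot B ($118), Varga→Lot D ($168); total welfare W = $581.
Delgado receives Lot B at value $118, so the others get W − 118 = $463.
Without Delgado: best allocation of the remaining 3 bidders over all 4 lots is Kapoor→Lot B ($161), Huang→Lot F ($146), Varga→Lot D ($168), total $475.
VCG payment = (others' best without Delgado) − (others' welfare with Delgado) = 475 − 463 = $12.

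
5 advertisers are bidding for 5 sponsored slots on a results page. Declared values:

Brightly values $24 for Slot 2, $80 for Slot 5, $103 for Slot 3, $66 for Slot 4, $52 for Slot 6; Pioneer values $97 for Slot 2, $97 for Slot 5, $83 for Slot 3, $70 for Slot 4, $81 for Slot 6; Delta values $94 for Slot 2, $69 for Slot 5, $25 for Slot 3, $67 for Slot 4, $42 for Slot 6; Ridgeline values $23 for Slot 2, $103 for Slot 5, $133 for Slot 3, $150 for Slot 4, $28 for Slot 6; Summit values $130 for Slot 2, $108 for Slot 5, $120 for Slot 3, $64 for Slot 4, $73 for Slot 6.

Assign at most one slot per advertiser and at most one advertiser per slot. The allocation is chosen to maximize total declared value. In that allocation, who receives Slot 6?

This is the linear assignment problem.
Optimal: Brightly→Slot 3 ($103), Pioneer→Slot 6 ($81), Delta→Slot 2 ($94), Ridgeline→Slot 4 ($150), Summit→Slot 5 ($108) — total 103+81+94+150+108 = $536.
Column-greedy (each slot in turn goes to its best remaining advertiser) gives $448, worse by 88.
Swapping Summit↔Pioneer (Summit→Slot 6 $73, Pioneer→Slot 5 $97) loses 19.
Pioneer's own top slot is Slot 2 ($97), but forcing Pioneer→Slot 2 and reassigning the rest optimally gives only $500 — worse by 36.

Pioneer receives Slot 6.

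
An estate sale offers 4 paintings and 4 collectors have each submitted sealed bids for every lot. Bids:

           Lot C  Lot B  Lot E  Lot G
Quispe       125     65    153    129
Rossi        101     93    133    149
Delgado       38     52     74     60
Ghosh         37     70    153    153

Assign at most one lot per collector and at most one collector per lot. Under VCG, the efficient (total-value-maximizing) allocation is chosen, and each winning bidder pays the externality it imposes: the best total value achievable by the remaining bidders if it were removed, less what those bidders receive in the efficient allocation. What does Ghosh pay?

Efficient allocation: Quispe→Lot C ($125), Rossi→Lot G ($149), Delgado→Lot B ($52), Ghosh→Lot E ($153); total welfare W = $479.
Ghosh receives Lot E at value $153, so the others get W − 153 = $326.
Without Ghosh: best allocation of the remaining 3 bidders over all 4 lots is Quispe→Lot E ($153), Rossi→Lot G ($149), Delgado→Lot B ($52), total $354.
VCG payment = (others' best without Ghosh) − (others' welfare with Ghosh) = 354 − 326 = $28.

Ghosh pays $28.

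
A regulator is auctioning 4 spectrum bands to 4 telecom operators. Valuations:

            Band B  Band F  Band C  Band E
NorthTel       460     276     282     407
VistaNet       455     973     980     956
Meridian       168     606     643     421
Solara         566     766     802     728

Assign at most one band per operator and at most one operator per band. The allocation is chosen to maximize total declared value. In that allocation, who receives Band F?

Solara receives Band F.

This is a one-to-one assignment (maximum-weight bipartite matching).
Optimal: NorthTel→Band B ($460M), VistaNet→Band E ($956M), Meridian→Band C ($643M), Solara→Band F ($766M) — total 460+956+643+766 = $2825M.
Row-greedy (each operator in turn takes its best remaining band) gives $2774M, worse by 51.
Every other assignment is strictly worse.
Solara's own top band is Band C ($802M), but forcing Solara→Band C and reassigning the rest optimally gives only $2824M — worse by 1.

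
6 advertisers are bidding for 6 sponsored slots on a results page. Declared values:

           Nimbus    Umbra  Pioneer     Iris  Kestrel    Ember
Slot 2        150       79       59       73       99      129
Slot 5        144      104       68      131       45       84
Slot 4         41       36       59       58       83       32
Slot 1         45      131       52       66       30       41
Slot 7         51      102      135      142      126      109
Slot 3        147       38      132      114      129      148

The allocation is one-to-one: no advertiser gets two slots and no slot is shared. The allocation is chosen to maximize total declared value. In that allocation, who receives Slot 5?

Optimal: Nimbus→Slot 2 ($150), Umbra→Slot 1 ($131), Pioneer→Slot 7 ($135), Iris→Slot 5 ($131), Kestrel→Slot 4 ($83), Ember→Slot 3 ($148) — total 150+131+135+131+83+148 = $778.
Row-greedy (each advertiser in turn takes its best remaining slot) gives $708, worse by 70.
Next-best assignment: Nimbus→Slot 5, Umbra→Slot 1, Pioneer→Slot 3, Iris→Slot 7, Kestrel→Slot 4, Ember→Slot 2 = $761.
Checked against all permutations: $778 is optimal.
Iris's own top slot is Slot 7 ($142), but forcing Iris→Slot 7 and reassigning the rest optimally gives only $761 — worse by 17.

Iris receives Slot 5.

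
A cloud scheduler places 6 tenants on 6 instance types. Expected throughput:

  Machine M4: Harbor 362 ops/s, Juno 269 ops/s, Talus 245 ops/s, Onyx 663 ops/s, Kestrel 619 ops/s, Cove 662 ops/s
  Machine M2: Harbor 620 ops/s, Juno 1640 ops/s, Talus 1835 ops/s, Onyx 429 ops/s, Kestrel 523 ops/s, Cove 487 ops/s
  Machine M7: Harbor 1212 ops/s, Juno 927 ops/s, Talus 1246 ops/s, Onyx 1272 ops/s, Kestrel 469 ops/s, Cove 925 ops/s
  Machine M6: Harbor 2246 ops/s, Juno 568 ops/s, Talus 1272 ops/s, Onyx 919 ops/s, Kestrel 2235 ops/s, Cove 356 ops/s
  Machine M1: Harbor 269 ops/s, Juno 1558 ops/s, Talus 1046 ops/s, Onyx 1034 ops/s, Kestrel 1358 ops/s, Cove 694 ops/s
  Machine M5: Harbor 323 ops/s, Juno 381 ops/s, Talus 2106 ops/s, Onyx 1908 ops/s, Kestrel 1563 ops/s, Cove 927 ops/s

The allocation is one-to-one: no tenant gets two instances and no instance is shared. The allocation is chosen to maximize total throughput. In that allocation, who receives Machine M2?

Optimal: Harbor→Machine M7 (1212 ops/s), Juno→Machine M1 (1558 ops/s), Talus→Machine M2 (1835 ops/s), Onyx→Machine M5 (1908 ops/s), Kestrel→Machine M6 (2235 ops/s), Cove→Machine M4 (662 ops/s) — total 1212+1558+1835+1908+2235+662 = 9410 ops/s.
Max-entry greedy (repeatedly take the single best remaining cell) gives 9284 ops/s, worse by 126.
Next-best assignment: Harbor→Machine M6, Juno→Machine M2, Talus→Machine M5, Onyx→Machine M7, Kestrel→Machine M1, Cove→Machine M4 = 9284 ops/s.
Talus's own top instance is Machine M5 (2106 ops/s), but forcing Talus→Machine M5 and reassigning the rest optimally gives only 9284 ops/s — worse by 126.

Talus receives Machine M2.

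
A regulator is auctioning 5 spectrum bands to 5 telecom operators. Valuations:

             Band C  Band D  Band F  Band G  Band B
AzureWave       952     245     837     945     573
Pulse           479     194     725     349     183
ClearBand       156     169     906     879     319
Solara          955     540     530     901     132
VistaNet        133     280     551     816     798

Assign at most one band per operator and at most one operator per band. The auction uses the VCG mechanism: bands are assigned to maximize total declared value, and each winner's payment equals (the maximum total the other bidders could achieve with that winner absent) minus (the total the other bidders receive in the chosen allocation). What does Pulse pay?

Pulse pays $435M.

Efficient allocation: AzureWave→Band C ($952M), Pulse→Band F ($725M), ClearBand→Band G ($879M), Solara→Band D ($540M), VistaNet→Band B ($798M); total welfare W = $3894M.
Pulse receives Band F at value $725M, so the others get W − 725 = $3169M.
Without Pulse: best allocation of the remaining 4 bidders over all 5 bands is AzureWave→Band G ($945M), ClearBand→Band F ($906M), Solara→Band C ($955M), VistaNet→Band B ($798M), total $3604M.
VCG payment = (others' best without Pulse) − (others' welfare with Pulse) = 3604 − 3169 = $435M.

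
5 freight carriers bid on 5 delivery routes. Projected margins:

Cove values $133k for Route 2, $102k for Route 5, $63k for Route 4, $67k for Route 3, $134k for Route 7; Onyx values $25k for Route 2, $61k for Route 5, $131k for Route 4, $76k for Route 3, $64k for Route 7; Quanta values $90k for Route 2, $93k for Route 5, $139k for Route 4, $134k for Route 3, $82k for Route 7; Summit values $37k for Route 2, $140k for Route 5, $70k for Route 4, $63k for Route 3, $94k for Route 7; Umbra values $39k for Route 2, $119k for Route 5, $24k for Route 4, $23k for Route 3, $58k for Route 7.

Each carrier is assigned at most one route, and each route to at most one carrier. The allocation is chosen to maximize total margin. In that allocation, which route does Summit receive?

Summit receives Route 7.

Optimal: Cove→Route 2 ($133k), Onyx→Route 4 ($131k), Quanta→Route 3 ($134k), Summit→Route 7 ($94k), Umbra→Route 5 ($119k) — total 133+131+134+94+119 = $611k.
Row-greedy (each carrier in turn takes its best remaining route) gives $578k, worse by 33.
Swapping Cove↔Quanta (Cove→Route 3 $67k, Quanta→Route 2 $90k) loses 110.
Summit's own top route is Route 5 ($140k), but forcing Summit→Route 5 and reassigning the rest optimally gives only $596k — worse by 15.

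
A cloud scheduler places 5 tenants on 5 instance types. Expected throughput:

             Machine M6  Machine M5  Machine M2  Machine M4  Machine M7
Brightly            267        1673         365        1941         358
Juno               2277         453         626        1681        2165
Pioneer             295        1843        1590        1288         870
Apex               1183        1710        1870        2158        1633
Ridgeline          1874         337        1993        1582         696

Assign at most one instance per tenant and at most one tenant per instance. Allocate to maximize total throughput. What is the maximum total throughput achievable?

This is a one-to-one assignment (maximum-weight bipartite matching).
Optimal: Brightly→Machine M4 (1941 ops/s), Juno→Machine M7 (2165 ops/s), Pioneer→Machine M5 (1843 ops/s), Apex→Machine M2 (1870 ops/s), Ridgeline→Machine M6 (1874 ops/s) — total 1941+2165+1843+1870+1874 = 9693 ops/s.
Max-entry greedy (repeatedly take the single best remaining cell) gives 8629 ops/s, worse by 1064.
Next-best assignment: Brightly→Machine M4, Juno→Machine M6, Pioneer→Machine M5, Apex→Machine M7, Ridgeline→Machine M2 = 9687 ops/s.

Max total: 9693 ops/s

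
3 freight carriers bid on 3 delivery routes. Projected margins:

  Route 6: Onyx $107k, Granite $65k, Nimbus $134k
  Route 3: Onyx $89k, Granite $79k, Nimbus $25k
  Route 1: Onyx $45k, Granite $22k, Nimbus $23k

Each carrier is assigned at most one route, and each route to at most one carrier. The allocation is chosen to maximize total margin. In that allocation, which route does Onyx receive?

Treat this as an assignment problem: match each carrier to one route.
Optimal: Onyx→Route 1 ($45k), Granite→Route 3 ($79k), Nimbus→Route 6 ($134k) — total 45+79+134 = $258k.
Swapping Onyx↔Nimbus (Onyx→Route 6 $107k, Nimbus→Route 1 $23k) loses 49.
Onyx's own top route is Route 6 ($107k), but forcing Onyx→Route 6 and reassigning the rest optimally gives only $209k — worse by 49.

Onyx receives Route 1.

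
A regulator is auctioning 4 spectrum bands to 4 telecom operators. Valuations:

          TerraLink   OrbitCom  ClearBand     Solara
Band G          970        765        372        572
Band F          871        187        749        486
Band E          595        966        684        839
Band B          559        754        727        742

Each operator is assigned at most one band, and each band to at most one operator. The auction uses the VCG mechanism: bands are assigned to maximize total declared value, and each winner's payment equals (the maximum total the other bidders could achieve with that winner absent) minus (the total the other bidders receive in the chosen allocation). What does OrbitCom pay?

Efficient allocation: TerraLink→Band G ($970M), OrbitCom→Band E ($966M), ClearBand→Band F ($749M), Solara→Band B ($742M); total welfare W = $3427M.
OrbitCom receives Band E at value $966M, so the others get W − 966 = $2461M.
Without OrbitCom: best allocation of the remaining 3 bidders over all 4 bands is TerraLink→Band G ($970M), ClearBand→Band F ($749M), Solara→Band E ($839M), total $2558M.
VCG payment = (others' best without OrbitCom) − (others' welfare with OrbitCom) = 2558 − 2461 = $97M.

OrbitCom pays $97M.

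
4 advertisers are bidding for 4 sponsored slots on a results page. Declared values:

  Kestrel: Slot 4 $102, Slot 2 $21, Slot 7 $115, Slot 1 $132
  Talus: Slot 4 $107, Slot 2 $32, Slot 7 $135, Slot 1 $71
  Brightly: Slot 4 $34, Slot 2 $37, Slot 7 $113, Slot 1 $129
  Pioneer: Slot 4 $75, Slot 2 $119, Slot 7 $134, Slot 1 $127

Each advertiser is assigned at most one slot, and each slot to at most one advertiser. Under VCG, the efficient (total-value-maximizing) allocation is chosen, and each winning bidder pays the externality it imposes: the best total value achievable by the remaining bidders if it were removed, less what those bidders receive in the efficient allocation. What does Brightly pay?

Brightly pays $30.

Efficient allocation: Kestrel→Slot 4 ($102), Talus→Slot 7 ($135), Brightly→Slot 1 ($129), Pioneer→Slot 2 ($119); total welfare W = $485.
Brightly receives Slot 1 at value $129, so the others get W − 129 = $356.
Without Brightly: best allocation of the remaining 3 bidders over all 4 slots is Kestrel→Slot 1 ($132), Talus→Slot 7 ($135), Pioneer→Slot 2 ($119), total $386.
VCG payment = (others' best without Brightly) − (others' welfare with Brightly) = 386 − 356 = $30.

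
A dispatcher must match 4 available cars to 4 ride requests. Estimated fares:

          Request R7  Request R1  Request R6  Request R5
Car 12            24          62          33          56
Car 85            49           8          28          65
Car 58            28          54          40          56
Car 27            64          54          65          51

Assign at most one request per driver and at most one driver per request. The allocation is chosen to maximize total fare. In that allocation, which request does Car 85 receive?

Car 85 receives Request R7.

This is a one-to-one assignment (maximum-weight bipartite matching).
Optimal: Car 12→Request R1 ($62), Car 85→Request R7 ($49), Car 58→Request R5 ($56), Car 27→Request R6 ($65) — total 62+49+56+65 = $232.
Column-greedy (each request in turn goes to its best remaining driver) gives $231, worse by 1.
Car 85's own top request is Request R5 ($65), but forcing Car 85→Request R5 and reassigning the rest optimally gives only $231 — worse by 1.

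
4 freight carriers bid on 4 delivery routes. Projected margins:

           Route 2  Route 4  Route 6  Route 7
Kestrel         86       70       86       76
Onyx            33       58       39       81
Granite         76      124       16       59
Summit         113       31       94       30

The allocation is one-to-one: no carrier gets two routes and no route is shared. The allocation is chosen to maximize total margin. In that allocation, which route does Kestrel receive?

This is a one-to-one assignment (maximum-weight bipartite matching).
Optimal: Kestrel→Route 6 ($86k), Onyx→Route 7 ($81k), Granite→Route 4 ($124k), Summit→Route 2 ($113k) — total 86+81+124+113 = $404k.
Row-greedy (each carrier in turn takes its best remaining route) gives $385k, worse by 19.
Next-best assignment: Kestrel→Route 2, Onyx→Route 7, Granite→Route 4, Summit→Route 6 = $385k.
Swapping Summit↔Granite (Summit→Route 4 $31k, Granite→Route 2 $76k) loses 130.
Kestrel's own top route is Route 2 ($86k), but forcing Kestrel→Route 2 and reassigning the rest optimally gives only $385k — worse by 19.

Kestrel receives Route 6.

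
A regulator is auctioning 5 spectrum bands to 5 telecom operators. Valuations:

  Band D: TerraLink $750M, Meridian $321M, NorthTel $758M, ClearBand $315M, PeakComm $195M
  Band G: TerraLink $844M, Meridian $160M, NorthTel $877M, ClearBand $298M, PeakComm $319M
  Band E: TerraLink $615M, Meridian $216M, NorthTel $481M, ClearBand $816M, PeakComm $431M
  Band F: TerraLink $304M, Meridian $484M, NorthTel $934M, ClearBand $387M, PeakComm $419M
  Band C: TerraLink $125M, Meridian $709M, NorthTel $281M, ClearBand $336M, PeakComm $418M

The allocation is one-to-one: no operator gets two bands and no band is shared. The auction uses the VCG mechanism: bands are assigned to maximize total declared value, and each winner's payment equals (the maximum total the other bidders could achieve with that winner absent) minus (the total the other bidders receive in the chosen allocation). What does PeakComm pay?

Efficient allocation: TerraLink→Band D ($750M), Meridian→Band C ($709M), NorthTel→Band G ($877M), ClearBand→Band E ($816M), PeakComm→Band F ($419M); total welfare W = $3571M.
PeakComm receives Band F at value $419M, so the others get W − 419 = $3152M.
Without PeakComm: best allocation of the remaining 4 bidders over all 5 bands is TerraLink→Band G ($844M), Meridian→Band C ($709M), NorthTel→Band F ($934M), ClearBand→Band E ($816M), total $3303M.
VCG payment = (others' best without PeakComm) − (others' welfare with PeakComm) = 3303 − 3152 = $151M.

PeakComm pays $151M.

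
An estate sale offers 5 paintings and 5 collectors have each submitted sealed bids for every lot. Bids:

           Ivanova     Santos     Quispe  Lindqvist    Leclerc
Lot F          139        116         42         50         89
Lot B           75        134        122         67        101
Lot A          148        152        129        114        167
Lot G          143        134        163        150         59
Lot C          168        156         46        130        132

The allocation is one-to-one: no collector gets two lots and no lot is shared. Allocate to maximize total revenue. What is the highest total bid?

Optimal: Ivanova→Lot F ($139), Santos→Lot C ($156), Quispe→Lot B ($122), Lindqvist→Lot G ($150), Leclerc→Lot A ($167) — total 139+156+122+150+167 = $734.
Max-entry greedy (repeatedly take the single best remaining cell) gives $682, worse by 52.
Next-best assignment: Ivanova→Lot F, Santos→Lot B, Quispe→Lot G, Lindqvist→Lot C, Leclerc→Lot A = $733.
Every other assignment is strictly worse.

Maximum total: $734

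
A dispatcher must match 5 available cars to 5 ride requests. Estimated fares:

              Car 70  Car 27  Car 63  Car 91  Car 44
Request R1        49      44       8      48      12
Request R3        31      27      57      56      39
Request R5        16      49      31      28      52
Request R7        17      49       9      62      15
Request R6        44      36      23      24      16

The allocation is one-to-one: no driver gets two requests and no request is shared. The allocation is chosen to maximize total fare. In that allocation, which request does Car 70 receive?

Car 70 receives Request R6.

Optimal: Car 70→Request R6 ($44), Car 27→Request R1 ($44), Car 63→Request R3 ($57), Car 91→Request R7 ($62), Car 44→Request R5 ($52) — total 44+44+57+62+52 = $259.
Next-best assignment: Car 70→Request R1, Car 27→Request R6, Car 63→Request R3, Car 91→Request R7, Car 44→Request R5 = $256.
Car 70's own top request is Request R1 ($49), but forcing Car 70→Request R1 and reassigning the rest optimally gives only $256 — worse by 3.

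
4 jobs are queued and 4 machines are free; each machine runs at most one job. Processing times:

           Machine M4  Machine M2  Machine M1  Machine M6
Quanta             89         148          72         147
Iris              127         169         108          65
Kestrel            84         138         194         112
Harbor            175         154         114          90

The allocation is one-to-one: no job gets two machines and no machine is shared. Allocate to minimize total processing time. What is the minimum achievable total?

Minimum total: 375 min

This is the linear assignment problem.
Optimal: Quanta→Machine M1 (72 min), Iris→Machine M6 (65 min), Kestrel→Machine M4 (84 min), Harbor→Machine M2 (154 min) — total 72+65+84+154 = 375 min.
Column-greedy (each machine in turn goes to its cheapest remaining job) gives 430 min, worse by 55.
Next-best assignment: Quanta→Machine M4, Iris→Machine M6, Kestrel→Machine M2, Harbor→Machine M1 = 406 min.
No other one-to-one assignment undercuts 375 min.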